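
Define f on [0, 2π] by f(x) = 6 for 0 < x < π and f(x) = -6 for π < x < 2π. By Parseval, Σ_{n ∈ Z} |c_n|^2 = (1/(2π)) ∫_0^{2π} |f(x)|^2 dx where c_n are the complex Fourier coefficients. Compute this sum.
Σ |c_n|^2 = 36

Parseval equates the L^2 energy of f (normalised by 1/(2π)) with the ℓ^2 sum of its Fourier coefficients: (1/(2π)) ∫_0^{2π} |f|^2 = Σ |c_n|^2.
Compute the left side: (1/(2π)) [∫_0^π 6^2 dx + ∫_π^{2π} (-6)^2 dx] = (1/(2π)) · (36π + 36π) = (36 + 36)/2 = 36.
So Σ_{n ∈ Z} |c_n|^2 = 36.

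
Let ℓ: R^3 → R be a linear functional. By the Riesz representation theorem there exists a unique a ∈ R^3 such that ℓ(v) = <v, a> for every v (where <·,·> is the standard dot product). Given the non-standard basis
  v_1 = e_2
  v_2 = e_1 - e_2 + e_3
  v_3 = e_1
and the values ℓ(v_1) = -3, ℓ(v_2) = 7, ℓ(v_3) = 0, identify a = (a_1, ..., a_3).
a = (0, -3, 4)

Write a = (a_1, ..., a_3) in the standard basis. For each basis vector v_i, ℓ(v_i) = <v_i, a> is a linear equation in the a_j's. Collect the n equations into a matrix system V a = ℓ, where row i of V is v_i (expressed in the standard basis). Since V is invertible (lower-triangular with 1s on the diagonal, up to permutation), solve by back-substitution:
  V =
[[0, 1, 0],
 [1, -1, 1],
 [1, 0, 0]]
  V a = (-3, 7, 0)
Solving gives a = (0, -3, 4).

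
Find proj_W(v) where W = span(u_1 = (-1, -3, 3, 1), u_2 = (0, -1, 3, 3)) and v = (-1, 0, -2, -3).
proj_W(v) = (-73/155, -39/155, -321/155, -467/155)

Set up U = [u_1 | ... | u_2] ∈ R^(4×2). The projector onto W = col(U) is P = U (U^T U)^(-1) U^T.
Compute U^T U =
  [20, 15]
  [15, 19],
and U^T v = (-8, -15).
Solve U^T U · c = U^T v for the coefficients: c = (73/155, -36/31). The projection is proj_W(v) = U c.
Check: (v - proj_W(v)) · u_1 = 0  (should be 0).
Check: (v - proj_W(v)) · u_2 = 0  (should be 0).
Result: proj_W(v) = (-73/155, -39/155, -321/155, -467/155).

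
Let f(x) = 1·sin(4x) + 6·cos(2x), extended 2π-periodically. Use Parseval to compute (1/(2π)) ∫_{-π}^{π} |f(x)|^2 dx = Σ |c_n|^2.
Σ |c_n|^2 = 37/2

Expand |f|^2 and use orthogonality of {sin(nx), cos(mx)} on [-π, π]:
  ∫_{-π}^{π} sin(nx)^2 dx = π, ∫ cos(mx)^2 dx = π, and cross terms integrate to 0.
So ∫_{-π}^{π} f(x)^2 dx = 1^2 · π + 6^2 · π = (1 + 36)π.
Divide by 2π: (1 + 36)/2 = 37/2.
By Parseval, this equals Σ |c_n|^2.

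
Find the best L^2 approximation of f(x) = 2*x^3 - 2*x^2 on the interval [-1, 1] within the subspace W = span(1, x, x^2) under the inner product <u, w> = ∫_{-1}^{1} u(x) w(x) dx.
g(x) = -2*x^2 + 6*x/5

The best approximation g ∈ W is the orthogonal projection of f onto W. Writing g = a_0 + a_1 x + a_2 x^2, the coefficients solve the normal equations G · a = b where
  G_{ij} = <φ_i, φ_j> and b_i = <f, φ_i>, with φ_0 = 1, φ_1 = x, φ_2 = x^2.
G =
  [2, 0, 2/3]
  [0, 2/3, 0]
  [2/3, 0, 2/5],
b = (-4/3, 4/5, -4/5).
Solving gives a_0 = 0, a_1 = 6/5, a_2 = -2, so
  g(x) = -2*x^2 + 6*x/5.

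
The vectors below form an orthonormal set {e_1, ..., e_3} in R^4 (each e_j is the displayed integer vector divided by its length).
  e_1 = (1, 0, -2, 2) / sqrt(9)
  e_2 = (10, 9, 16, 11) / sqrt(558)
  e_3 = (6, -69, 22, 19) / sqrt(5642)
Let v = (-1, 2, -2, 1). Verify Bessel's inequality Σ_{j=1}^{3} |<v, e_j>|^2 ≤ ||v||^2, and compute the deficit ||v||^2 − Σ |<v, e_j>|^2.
Σ |<v, e_j>|^2 = 57/7; ||v||^2 = 10; deficit = 13/7

Write each e_j = u_j / sqrt(<u_j, u_j>) where u_j is the displayed integer vector. Then <v, e_j> = <v, u_j> / sqrt(<u_j, u_j>), so |<v, e_j>|^2 = <v, u_j>^2 / <u_j, u_j>.
Coefficients: <v, e_1> = 5/sqrt(9), <v, e_2> = -13/sqrt(558), <v, e_3> = -169/sqrt(5642).
Square and sum: Σ |<v, e_j>|^2 = 57/7.
Compute ||v||^2 = v·v = 10.
Deficit = 10 − 57/7 = 13/7 ≥ 0, confirming Bessel's inequality. (The deficit equals ||v − Σ <v,e_j> e_j||^2, the squared distance from v to span{e_j}.)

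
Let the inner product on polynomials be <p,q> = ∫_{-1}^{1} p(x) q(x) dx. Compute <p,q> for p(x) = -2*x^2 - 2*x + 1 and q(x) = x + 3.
<p,q> = 2/3

Expand the product: p(x)·q(x) = -2*x^3 - 8*x^2 - 5*x + 3.
∫_{-1}^{1} of each monomial x^k gives [2/(k+1) if k even, 0 if k odd]. Integrating term-by-term (or equivalently evaluating the antiderivative F(x) = -x^4/2 - 8*x^3/3 - 5*x^2/2 + 3*x at the endpoints):
  F(1) − F(−1) = -8/3 − (-10/3) = 2/3.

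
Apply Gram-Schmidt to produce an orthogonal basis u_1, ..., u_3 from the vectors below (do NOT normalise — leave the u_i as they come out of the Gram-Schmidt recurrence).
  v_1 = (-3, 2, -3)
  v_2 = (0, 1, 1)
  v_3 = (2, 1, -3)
Orthogonal basis:
  u_1 = (-3, 2, -3)
  u_2 = (-3/22, 12/11, 19/22)
  u_3 = (110/43, 66/43, -66/43)

Apply the Gram-Schmidt recurrence
  u_1 = v_1
  u_i = v_i − Σ_{j<i} ((v_i · u_j) / (u_j · u_j)) · u_j.

Step by step this gives:
  u_1 = (-3, 2, -3)
  u_2 = (-3/22, 12/11, 19/22)
  u_3 = (110/43, 66/43, -66/43)

Orthogonality check:
  u_2 · u_1 = 0 (should be 0)
  u_3 · u_1 = 0 (should be 0)
  u_3 · u_2 = 0 (should be 0)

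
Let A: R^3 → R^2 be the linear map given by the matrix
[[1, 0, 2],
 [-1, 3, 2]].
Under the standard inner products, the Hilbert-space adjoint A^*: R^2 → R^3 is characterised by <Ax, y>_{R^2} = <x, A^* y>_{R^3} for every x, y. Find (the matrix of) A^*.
A^* = A^T =
[[1, -1],
 [0, 3],
 [2, 2]]

For real matrices with standard dot products, the defining identity <Ax, y> = <x, A^* y> gives (Ax)^T y = x^T (A^*) y, i.e. x^T A^T y = x^T (A^*) y. Since this holds for all x, y, we must have A^* = A^T. Therefore
A^* =
[[1, -1],
 [0, 3],
 [2, 2]].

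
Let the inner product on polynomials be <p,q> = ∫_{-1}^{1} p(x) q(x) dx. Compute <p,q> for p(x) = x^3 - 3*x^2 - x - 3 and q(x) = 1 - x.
<p,q> = -116/15

Expand the product: p(x)·q(x) = -x^4 + 4*x^3 - 2*x^2 + 2*x - 3.
∫_{-1}^{1} of each monomial x^k gives [2/(k+1) if k even, 0 if k odd]. Integrating term-by-term (or equivalently evaluating the antiderivative F(x) = -x^5/5 + x^4 - 2*x^3/3 + x^2 - 3*x at the endpoints):
  F(1) − F(−1) = -28/15 − (88/15) = -116/15.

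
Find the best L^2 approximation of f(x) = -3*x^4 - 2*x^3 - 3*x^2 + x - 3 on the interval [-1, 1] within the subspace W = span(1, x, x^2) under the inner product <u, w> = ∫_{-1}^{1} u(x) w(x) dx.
g(x) = -39*x^2/7 - x/5 - 96/35

The best approximation g ∈ W is the orthogonal projection of f onto W. Writing g = a_0 + a_1 x + a_2 x^2, the coefficients solve the normal equations G · a = b where
  G_{ij} = <φ_i, φ_j> and b_i = <f, φ_i>, with φ_0 = 1, φ_1 = x, φ_2 = x^2.
G =
  [2, 0, 2/3]
  [0, 2/3, 0]
  [2/3, 0, 2/5],
b = (-46/5, -2/15, -142/35).
Solving gives a_0 = -96/35, a_1 = -1/5, a_2 = -39/7, so
  g(x) = -39*x^2/7 - x/5 - 96/35.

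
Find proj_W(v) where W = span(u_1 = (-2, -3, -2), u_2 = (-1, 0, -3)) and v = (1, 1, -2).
proj_W(v) = (7/106, 75/53, -179/106)

Set up U = [u_1 | ... | u_2] ∈ R^(3×2). The projector onto W = col(U) is P = U (U^T U)^(-1) U^T.
Compute U^T U =
  [17, 8]
  [8, 10],
and U^T v = (-1, 5).
Solve U^T U · c = U^T v for the coefficients: c = (-25/53, 93/106). The projection is proj_W(v) = U c.
Check: (v - proj_W(v)) · u_1 = 0  (should be 0).
Check: (v - proj_W(v)) · u_2 = 0  (should be 0).
Result: proj_W(v) = (7/106, 75/53, -179/106).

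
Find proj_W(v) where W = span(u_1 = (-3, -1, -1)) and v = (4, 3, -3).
proj_W(v) = (36/11, 12/11, 12/11)

Set up U = [u_1 | ... | u_1] ∈ R^(3×1). The projector onto W = col(U) is P = U (U^T U)^(-1) U^T.
Compute U^T U =
  [11],
and U^T v = (-12).
Solve U^T U · c = U^T v for the coefficients: c = (-12/11). The projection is proj_W(v) = U c.
Check: (v - proj_W(v)) · u_1 = 0  (should be 0).
Result: proj_W(v) = (36/11, 12/11, 12/11).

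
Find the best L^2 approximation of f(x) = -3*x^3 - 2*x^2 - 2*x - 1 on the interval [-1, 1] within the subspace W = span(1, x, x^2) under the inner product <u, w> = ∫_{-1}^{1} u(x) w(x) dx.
g(x) = -2*x^2 - 19*x/5 - 1

The best approximation g ∈ W is the orthogonal projection of f onto W. Writing g = a_0 + a_1 x + a_2 x^2, the coefficients solve the normal equations G · a = b where
  G_{ij} = <φ_i, φ_j> and b_i = <f, φ_i>, with φ_0 = 1, φ_1 = x, φ_2 = x^2.
G =
  [2, 0, 2/3]
  [0, 2/3, 0]
  [2/3, 0, 2/5],
b = (-10/3, -38/15, -22/15).
Solving gives a_0 = -1, a_1 = -19/5, a_2 = -2, so
  g(x) = -2*x^2 - 19*x/5 - 1.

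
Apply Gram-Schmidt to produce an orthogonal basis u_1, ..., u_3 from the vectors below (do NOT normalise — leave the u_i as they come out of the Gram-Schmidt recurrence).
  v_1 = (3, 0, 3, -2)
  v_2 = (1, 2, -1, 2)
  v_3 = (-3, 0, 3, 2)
Orthogonal basis:
  u_1 = (3, 0, 3, -2)
  u_2 = (17/11, 2, -5/11, 18/11)
  u_3 = (-2, 10/17, 58/17, 36/17)

Apply the Gram-Schmidt recurrence
  u_1 = v_1
  u_i = v_i − Σ_{j<i} ((v_i · u_j) / (u_j · u_j)) · u_j.

Step by step this gives:
  u_1 = (3, 0, 3, -2)
  u_2 = (17/11, 2, -5/11, 18/11)
  u_3 = (-2, 10/17, 58/17, 36/17)

Orthogonality check:
  u_2 · u_1 = 0 (should be 0)
  u_3 · u_1 = 0 (should be 0)
  u_3 · u_2 = 0 (should be 0)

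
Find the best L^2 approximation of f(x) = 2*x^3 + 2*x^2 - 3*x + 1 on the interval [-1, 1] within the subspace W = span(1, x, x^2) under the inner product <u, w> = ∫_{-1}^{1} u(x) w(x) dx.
g(x) = 2*x^2 - 9*x/5 + 1

The best approximation g ∈ W is the orthogonal projection of f onto W. Writing g = a_0 + a_1 x + a_2 x^2, the coefficients solve the normal equations G · a = b where
  G_{ij} = <φ_i, φ_j> and b_i = <f, φ_i>, with φ_0 = 1, φ_1 = x, φ_2 = x^2.
G =
  [2, 0, 2/3]
  [0, 2/3, 0]
  [2/3, 0, 2/5],
b = (10/3, -6/5, 22/15).
Solving gives a_0 = 1, a_1 = -9/5, a_2 = 2, so
  g(x) = 2*x^2 - 9*x/5 + 1.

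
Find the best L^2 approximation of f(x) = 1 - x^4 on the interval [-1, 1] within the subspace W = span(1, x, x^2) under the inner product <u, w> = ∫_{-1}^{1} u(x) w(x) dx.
g(x) = 38/35 - 6*x^2/7

The best approximation g ∈ W is the orthogonal projection of f onto W. Writing g = a_0 + a_1 x + a_2 x^2, the coefficients solve the normal equations G · a = b where
  G_{ij} = <φ_i, φ_j> and b_i = <f, φ_i>, with φ_0 = 1, φ_1 = x, φ_2 = x^2.
G =
  [2, 0, 2/3]
  [0, 2/3, 0]
  [2/3, 0, 2/5],
b = (8/5, 0, 8/21).
Solving gives a_0 = 38/35, a_1 = 0, a_2 = -6/7, so
  g(x) = 38/35 - 6*x^2/7.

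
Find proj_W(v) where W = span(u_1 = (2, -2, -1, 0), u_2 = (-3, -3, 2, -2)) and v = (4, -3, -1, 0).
proj_W(v) = (7/2, -143/46, -41/23, 3/23)

Set up U = [u_1 | ... | u_2] ∈ R^(4×2). The projector onto W = col(U) is P = U (U^T U)^(-1) U^T.
Compute U^T U =
  [9, -2]
  [-2, 26],
and U^T v = (15, -5).
Solve U^T U · c = U^T v for the coefficients: c = (38/23, -3/46). The projection is proj_W(v) = U c.
Check: (v - proj_W(v)) · u_1 = 0  (should be 0).
Check: (v - proj_W(v)) · u_2 = 0  (should be 0).
Result: proj_W(v) = (7/2, -143/46, -41/23, 3/23).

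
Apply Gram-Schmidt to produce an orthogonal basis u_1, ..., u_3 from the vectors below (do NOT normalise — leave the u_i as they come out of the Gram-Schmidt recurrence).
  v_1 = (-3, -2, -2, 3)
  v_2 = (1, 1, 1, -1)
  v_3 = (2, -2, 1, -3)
Orthogonal basis:
  u_1 = (-3, -2, -2, 3)
  u_2 = (-2/13, 3/13, 3/13, 2/13)
  u_3 = (-1/2, -3/2, 3/2, -1/2)

Apply the Gram-Schmidt recurrence
  u_1 = v_1
  u_i = v_i − Σ_{j<i} ((v_i · u_j) / (u_j · u_j)) · u_j.

Step by step this gives:
  u_1 = (-3, -2, -2, 3)
  u_2 = (-2/13, 3/13, 3/13, 2/13)
  u_3 = (-1/2, -3/2, 3/2, -1/2)

Orthogonality check:
  u_2 · u_1 = 0 (should be 0)
  u_3 · u_1 = 0 (should be 0)
  u_3 · u_2 = 0 (should be 0)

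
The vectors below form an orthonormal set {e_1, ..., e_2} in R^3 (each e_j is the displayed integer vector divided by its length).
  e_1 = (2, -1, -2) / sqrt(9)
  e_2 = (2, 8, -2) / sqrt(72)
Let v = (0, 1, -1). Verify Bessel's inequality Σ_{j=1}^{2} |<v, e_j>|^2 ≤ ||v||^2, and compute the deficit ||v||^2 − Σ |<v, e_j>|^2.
Σ |<v, e_j>|^2 = 3/2; ||v||^2 = 2; deficit = 1/2

Write each e_j = u_j / sqrt(<u_j, u_j>) where u_j is the displayed integer vector. Then <v, e_j> = <v, u_j> / sqrt(<u_j, u_j>), so |<v, e_j>|^2 = <v, u_j>^2 / <u_j, u_j>.
Coefficients: <v, e_1> = 1/sqrt(9), <v, e_2> = 10/sqrt(72).
Square and sum: Σ |<v, e_j>|^2 = 3/2.
Compute ||v||^2 = v·v = 2.
Deficit = 2 − 3/2 = 1/2 ≥ 0, confirming Bessel's inequality. (The deficit equals ||v − Σ <v,e_j> e_j||^2, the squared distance from v to span{e_j}.)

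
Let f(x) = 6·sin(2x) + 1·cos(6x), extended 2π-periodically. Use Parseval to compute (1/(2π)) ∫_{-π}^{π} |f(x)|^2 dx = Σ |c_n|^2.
Σ |c_n|^2 = 37/2

Expand |f|^2 and use orthogonality of {sin(nx), cos(mx)} on [-π, π]:
  ∫_{-π}^{π} sin(nx)^2 dx = π, ∫ cos(mx)^2 dx = π, and cross terms integrate to 0.
So ∫_{-π}^{π} f(x)^2 dx = 6^2 · π + 1^2 · π = (36 + 1)π.
Divide by 2π: (36 + 1)/2 = 37/2.
By Parseval, this equals Σ |c_n|^2.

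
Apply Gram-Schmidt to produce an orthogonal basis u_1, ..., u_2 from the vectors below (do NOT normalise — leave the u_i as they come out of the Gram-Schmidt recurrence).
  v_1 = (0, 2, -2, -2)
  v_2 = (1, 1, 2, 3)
Orthogonal basis:
  u_1 = (0, 2, -2, -2)
  u_2 = (1, 7/3, 2/3, 5/3)

Apply the Gram-Schmidt recurrence
  u_1 = v_1
  u_i = v_i − Σ_{j<i} ((v_i · u_j) / (u_j · u_j)) · u_j.

Step by step this gives:
  u_1 = (0, 2, -2, -2)
  u_2 = (1, 7/3, 2/3, 5/3)

Orthogonality check:
  u_2 · u_1 = 0 (should be 0)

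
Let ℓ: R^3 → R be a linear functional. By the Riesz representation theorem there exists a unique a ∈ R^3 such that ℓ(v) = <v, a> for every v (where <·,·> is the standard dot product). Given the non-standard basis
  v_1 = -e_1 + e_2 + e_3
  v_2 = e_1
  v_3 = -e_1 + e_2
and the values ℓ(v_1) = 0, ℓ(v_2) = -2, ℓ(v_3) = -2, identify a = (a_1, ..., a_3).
a = (-2, -4, 2)

Write a = (a_1, ..., a_3) in the standard basis. For each basis vector v_i, ℓ(v_i) = <v_i, a> is a linear equation in the a_j's. Collect the n equations into a matrix system V a = ℓ, where row i of V is v_i (expressed in the standard basis). Since V is invertible (lower-triangular with 1s on the diagonal, up to permutation), solve by back-substitution:
  V =
[[-1, 1, 1],
 [1, 0, 0],
 [-1, 1, 0]]
  V a = (0, -2, -2)
Solving gives a = (-2, -4, 2).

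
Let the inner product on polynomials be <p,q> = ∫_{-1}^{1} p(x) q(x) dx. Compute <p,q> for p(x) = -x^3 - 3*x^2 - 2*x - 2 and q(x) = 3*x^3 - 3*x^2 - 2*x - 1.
<p,q> = 290/21

Expand the product: p(x)·q(x) = -3*x^6 - 6*x^5 + 5*x^4 + 7*x^3 + 13*x^2 + 6*x + 2.
∫_{-1}^{1} of each monomial x^k gives [2/(k+1) if k even, 0 if k odd]. Integrating term-by-term (or equivalently evaluating the antiderivative F(x) = -3*x^7/7 - x^6 + x^5 + 7*x^4/4 + 13*x^3/3 + 3*x^2 + 2*x at the endpoints):
  F(1) − F(−1) = 895/84 − (-265/84) = 290/21.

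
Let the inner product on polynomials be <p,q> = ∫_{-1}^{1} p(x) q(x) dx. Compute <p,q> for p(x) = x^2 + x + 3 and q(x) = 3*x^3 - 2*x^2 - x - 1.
<p,q> = -164/15

Expand the product: p(x)·q(x) = 3*x^5 + x^4 + 6*x^3 - 8*x^2 - 4*x - 3.
∫_{-1}^{1} of each monomial x^k gives [2/(k+1) if k even, 0 if k odd]. Integrating term-by-term (or equivalently evaluating the antiderivative F(x) = x^6/2 + x^5/5 + 3*x^4/2 - 8*x^3/3 - 2*x^2 - 3*x at the endpoints):
  F(1) − F(−1) = -82/15 − (82/15) = -164/15.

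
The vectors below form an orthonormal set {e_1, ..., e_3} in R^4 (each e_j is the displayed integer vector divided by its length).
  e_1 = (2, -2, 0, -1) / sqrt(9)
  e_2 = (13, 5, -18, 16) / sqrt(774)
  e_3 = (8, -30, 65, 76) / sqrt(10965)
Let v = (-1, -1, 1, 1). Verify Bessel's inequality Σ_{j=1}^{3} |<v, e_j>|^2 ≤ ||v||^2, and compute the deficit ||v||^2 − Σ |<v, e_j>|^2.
Σ |<v, e_j>|^2 = 778/255; ||v||^2 = 4; deficit = 242/255

Write each e_j = u_j / sqrt(<u_j, u_j>) where u_j is the displayed integer vector. Then <v, e_j> = <v, u_j> / sqrt(<u_j, u_j>), so |<v, e_j>|^2 = <v, u_j>^2 / <u_j, u_j>.
Coefficients: <v, e_1> = -1/sqrt(9), <v, e_2> = -20/sqrt(774), <v, e_3> = 163/sqrt(10965).
Square and sum: Σ |<v, e_j>|^2 = 778/255.
Compute ||v||^2 = v·v = 4.
Deficit = 4 − 778/255 = 242/255 ≥ 0, confirming Bessel's inequality. (The deficit equals ||v − Σ <v,e_j> e_j||^2, the squared distance from v to span{e_j}.)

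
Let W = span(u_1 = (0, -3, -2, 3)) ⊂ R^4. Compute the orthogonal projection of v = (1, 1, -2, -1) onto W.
proj_W(v) = (0, 3/11, 2/11, -3/11)

Set up U = [u_1 | ... | u_1] ∈ R^(4×1). The projector onto W = col(U) is P = U (U^T U)^(-1) U^T.
Compute U^T U =
  [22],
and U^T v = (-2).
Solve U^T U · c = U^T v for the coefficients: c = (-1/11). The projection is proj_W(v) = U c.
Check: (v - proj_W(v)) · u_1 = 0  (should be 0).
Result: proj_W(v) = (0, 3/11, 2/11, -3/11).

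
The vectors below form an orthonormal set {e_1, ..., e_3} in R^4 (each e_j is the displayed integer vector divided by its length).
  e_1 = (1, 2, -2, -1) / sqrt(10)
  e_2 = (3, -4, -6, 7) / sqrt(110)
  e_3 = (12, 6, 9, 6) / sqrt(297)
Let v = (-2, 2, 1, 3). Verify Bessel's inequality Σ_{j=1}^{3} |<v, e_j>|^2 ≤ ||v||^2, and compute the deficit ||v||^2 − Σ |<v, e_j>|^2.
Σ |<v, e_j>|^2 = 5/3; ||v||^2 = 18; deficit = 49/3

Write each e_j = u_j / sqrt(<u_j, u_j>) where u_j is the displayed integer vector. Then <v, e_j> = <v, u_j> / sqrt(<u_j, u_j>), so |<v, e_j>|^2 = <v, u_j>^2 / <u_j, u_j>.
Coefficients: <v, e_1> = -3/sqrt(10), <v, e_2> = 1/sqrt(110), <v, e_3> = 15/sqrt(297).
Square and sum: Σ |<v, e_j>|^2 = 5/3.
Compute ||v||^2 = v·v = 18.
Deficit = 18 − 5/3 = 49/3 ≥ 0, confirming Bessel's inequality. (The deficit equals ||v − Σ <v,e_j> e_j||^2, the squared distance from v to span{e_j}.)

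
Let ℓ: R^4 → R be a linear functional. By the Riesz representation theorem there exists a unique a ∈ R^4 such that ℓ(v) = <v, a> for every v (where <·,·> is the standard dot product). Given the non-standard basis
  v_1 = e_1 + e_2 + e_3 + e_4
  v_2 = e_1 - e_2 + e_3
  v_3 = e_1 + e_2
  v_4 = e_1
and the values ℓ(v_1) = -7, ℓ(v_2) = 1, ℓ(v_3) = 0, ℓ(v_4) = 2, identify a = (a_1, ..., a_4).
a = (2, -2, -3, -4)

Write a = (a_1, ..., a_4) in the standard basis. For each basis vector v_i, ℓ(v_i) = <v_i, a> is a linear equation in the a_j's. Collect the n equations into a matrix system V a = ℓ, where row i of V is v_i (expressed in the standard basis). Since V is invertible (lower-triangular with 1s on the diagonal, up to permutation), solve by back-substitution:
  V =
[[1, 1, 1, 1],
 [1, -1, 1, 0],
 [1, 1, 0, 0],
 [1, 0, 0, 0]]
  V a = (-7, 1, 0, 2)
Solving gives a = (2, -2, -3, -4).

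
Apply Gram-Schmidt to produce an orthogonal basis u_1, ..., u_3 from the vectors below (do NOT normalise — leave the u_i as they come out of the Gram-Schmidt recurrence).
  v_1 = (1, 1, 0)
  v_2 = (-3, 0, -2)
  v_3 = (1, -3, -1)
Orthogonal basis:
  u_1 = (1, 1, 0)
  u_2 = (-3/2, 3/2, -2)
  u_3 = (22/17, -22/17, -33/17)

Apply the Gram-Schmidt recurrence
  u_1 = v_1
  u_i = v_i − Σ_{j<i} ((v_i · u_j) / (u_j · u_j)) · u_j.

Step by step this gives:
  u_1 = (1, 1, 0)
  u_2 = (-3/2, 3/2, -2)
  u_3 = (22/17, -22/17, -33/17)

Orthogonality check:
  u_2 · u_1 = 0 (should be 0)
  u_3 · u_1 = 0 (should be 0)
  u_3 · u_2 = 0 (should be 0)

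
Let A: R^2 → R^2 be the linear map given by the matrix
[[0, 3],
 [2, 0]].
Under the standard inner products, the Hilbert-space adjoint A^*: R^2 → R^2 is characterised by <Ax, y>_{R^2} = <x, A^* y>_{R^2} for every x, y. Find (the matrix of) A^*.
A^* = A^T =
[[0, 2],
 [3, 0]]

For real matrices with standard dot products, the defining identity <Ax, y> = <x, A^* y> gives (Ax)^T y = x^T (A^*) y, i.e. x^T A^T y = x^T (A^*) y. Since this holds for all x, y, we must have A^* = A^T. Therefore
A^* =
[[0, 2],
 [3, 0]].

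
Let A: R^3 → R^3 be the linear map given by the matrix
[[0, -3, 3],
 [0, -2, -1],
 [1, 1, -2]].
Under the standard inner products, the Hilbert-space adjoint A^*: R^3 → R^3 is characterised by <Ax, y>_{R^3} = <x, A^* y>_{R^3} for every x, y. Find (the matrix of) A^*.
A^* = A^T =
[[0, 0, 1],
 [-3, -2, 1],
 [3, -1, -2]]

For real matrices with standard dot products, the defining identity <Ax, y> = <x, A^* y> gives (Ax)^T y = x^T (A^*) y, i.e. x^T A^T y = x^T (A^*) y. Since this holds for all x, y, we must have A^* = A^T. Therefore
A^* =
[[0, 0, 1],
 [-3, -2, 1],
 [3, -1, -2]].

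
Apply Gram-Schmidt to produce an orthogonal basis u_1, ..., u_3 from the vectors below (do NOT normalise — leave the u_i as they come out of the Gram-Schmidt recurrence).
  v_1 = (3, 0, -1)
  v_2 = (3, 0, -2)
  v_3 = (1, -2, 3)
Orthogonal basis:
  u_1 = (3, 0, -1)
  u_2 = (-3/10, 0, -9/10)
  u_3 = (0, -2, 0)

Apply the Gram-Schmidt recurrence
  u_1 = v_1
  u_i = v_i − Σ_{j<i} ((v_i · u_j) / (u_j · u_j)) · u_j.

Step by step this gives:
  u_1 = (3, 0, -1)
  u_2 = (-3/10, 0, -9/10)
  u_3 = (0, -2, 0)

Orthogonality check:
  u_2 · u_1 = 0 (should be 0)
  u_3 · u_1 = 0 (should be 0)
  u_3 · u_2 = 0 (should be 0)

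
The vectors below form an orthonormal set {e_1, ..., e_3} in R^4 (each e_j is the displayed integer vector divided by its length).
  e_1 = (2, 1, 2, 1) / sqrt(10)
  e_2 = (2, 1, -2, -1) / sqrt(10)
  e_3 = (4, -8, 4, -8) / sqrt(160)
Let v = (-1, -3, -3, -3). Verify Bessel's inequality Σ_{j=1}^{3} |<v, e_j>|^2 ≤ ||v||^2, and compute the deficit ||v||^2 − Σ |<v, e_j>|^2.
Σ |<v, e_j>|^2 = 138/5; ||v||^2 = 28; deficit = 2/5

Write each e_j = u_j / sqrt(<u_j, u_j>) where u_j is the displayed integer vector. Then <v, e_j> = <v, u_j> / sqrt(<u_j, u_j>), so |<v, e_j>|^2 = <v, u_j>^2 / <u_j, u_j>.
Coefficients: <v, e_1> = -14/sqrt(10), <v, e_2> = 4/sqrt(10), <v, e_3> = 32/sqrt(160).
Square and sum: Σ |<v, e_j>|^2 = 138/5.
Compute ||v||^2 = v·v = 28.
Deficit = 28 − 138/5 = 2/5 ≥ 0, confirming Bessel's inequality. (The deficit equals ||v − Σ <v,e_j> e_j||^2, the squared distance from v to span{e_j}.)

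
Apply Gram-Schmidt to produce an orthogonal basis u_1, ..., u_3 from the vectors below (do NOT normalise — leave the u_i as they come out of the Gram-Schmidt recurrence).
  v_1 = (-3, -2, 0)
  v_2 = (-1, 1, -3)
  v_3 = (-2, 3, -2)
Orthogonal basis:
  u_1 = (-3, -2, 0)
  u_2 = (-10/13, 15/13, -3)
  u_3 = (-87/71, 261/142, 145/142)

Apply the Gram-Schmidt recurrence
  u_1 = v_1
  u_i = v_i − Σ_{j<i} ((v_i · u_j) / (u_j · u_j)) · u_j.

Step by step this gives:
  u_1 = (-3, -2, 0)
  u_2 = (-10/13, 15/13, -3)
  u_3 = (-87/71, 261/142, 145/142)

Orthogonality check:
  u_2 · u_1 = 0 (should be 0)
  u_3 · u_1 = 0 (should be 0)
  u_3 · u_2 = 0 (should be 0)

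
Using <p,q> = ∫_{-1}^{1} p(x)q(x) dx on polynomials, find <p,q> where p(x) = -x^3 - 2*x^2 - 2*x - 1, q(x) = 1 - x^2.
<p,q> = -28/15

Expand the product: p(x)·q(x) = x^5 + 2*x^4 + x^3 - x^2 - 2*x - 1.
∫_{-1}^{1} of each monomial x^k gives [2/(k+1) if k even, 0 if k odd]. Integrating term-by-term (or equivalently evaluating the antiderivative F(x) = x^6/6 + 2*x^5/5 + x^4/4 - x^3/3 - x^2 - x at the endpoints):
  F(1) − F(−1) = -91/60 − (7/20) = -28/15.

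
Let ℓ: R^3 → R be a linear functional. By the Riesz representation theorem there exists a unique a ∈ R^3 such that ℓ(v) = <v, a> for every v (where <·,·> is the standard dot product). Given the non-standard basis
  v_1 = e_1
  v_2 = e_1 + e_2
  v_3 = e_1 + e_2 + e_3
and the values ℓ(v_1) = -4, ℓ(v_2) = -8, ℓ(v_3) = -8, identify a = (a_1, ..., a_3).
a = (-4, -4, 0)

Write a = (a_1, ..., a_3) in the standard basis. For each basis vector v_i, ℓ(v_i) = <v_i, a> is a linear equation in the a_j's. Collect the n equations into a matrix system V a = ℓ, where row i of V is v_i (expressed in the standard basis). Since V is invertible (lower-triangular with 1s on the diagonal, up to permutation), solve by back-substitution:
  V =
[[1, 0, 0],
 [1, 1, 0],
 [1, 1, 1]]
  V a = (-4, -8, -8)
Solving gives a = (-4, -4, 0).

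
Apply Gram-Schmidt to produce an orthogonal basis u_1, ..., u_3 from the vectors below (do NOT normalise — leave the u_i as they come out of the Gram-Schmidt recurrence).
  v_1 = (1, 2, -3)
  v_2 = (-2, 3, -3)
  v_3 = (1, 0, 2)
Orthogonal basis:
  u_1 = (1, 2, -3)
  u_2 = (-41/14, 8/7, -3/14)
  u_3 = (51/139, 153/139, 119/139)

Apply the Gram-Schmidt recurrence
  u_1 = v_1
  u_i = v_i − Σ_{j<i} ((v_i · u_j) / (u_j · u_j)) · u_j.

Step by step this gives:
  u_1 = (1, 2, -3)
  u_2 = (-41/14, 8/7, -3/14)
  u_3 = (51/139, 153/139, 119/139)

Orthogonality check:
  u_2 · u_1 = 0 (should be 0)
  u_3 · u_1 = 0 (should be 0)
  u_3 · u_2 = 0 (should be 0)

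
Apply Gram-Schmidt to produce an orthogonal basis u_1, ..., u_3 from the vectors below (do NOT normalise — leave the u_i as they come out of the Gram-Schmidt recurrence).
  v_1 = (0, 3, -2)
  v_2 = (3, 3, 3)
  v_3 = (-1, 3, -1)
Orthogonal basis:
  u_1 = (0, 3, -2)
  u_2 = (3, 30/13, 45/13)
  u_3 = (-20/19, 8/19, 12/19)

Apply the Gram-Schmidt recurrence
  u_1 = v_1
  u_i = v_i − Σ_{j<i} ((v_i · u_j) / (u_j · u_j)) · u_j.

Step by step this gives:
  u_1 = (0, 3, -2)
  u_2 = (3, 30/13, 45/13)
  u_3 = (-20/19, 8/19, 12/19)

Orthogonality check:
  u_2 · u_1 = 0 (should be 0)
  u_3 · u_1 = 0 (should be 0)
  u_3 · u_2 = 0 (should be 0)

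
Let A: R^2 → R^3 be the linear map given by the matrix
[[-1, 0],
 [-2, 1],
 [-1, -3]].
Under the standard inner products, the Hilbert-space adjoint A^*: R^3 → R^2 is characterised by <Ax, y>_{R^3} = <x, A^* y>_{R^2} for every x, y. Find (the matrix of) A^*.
A^* = A^T =
[[-1, -2, -1],
 [0, 1, -3]]

For real matrices with standard dot products, the defining identity <Ax, y> = <x, A^* y> gives (Ax)^T y = x^T (A^*) y, i.e. x^T A^T y = x^T (A^*) y. Since this holds for all x, y, we must have A^* = A^T. Therefore
A^* =
[[-1, -2, -1],
 [0, 1, -3]].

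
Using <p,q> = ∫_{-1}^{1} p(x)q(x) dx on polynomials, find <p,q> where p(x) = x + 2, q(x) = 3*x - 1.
<p,q> = -2

Expand the product: p(x)·q(x) = 3*x^2 + 5*x - 2.
∫_{-1}^{1} of each monomial x^k gives [2/(k+1) if k even, 0 if k odd]. Integrating term-by-term (or equivalently evaluating the antiderivative F(x) = x^3 + 5*x^2/2 - 2*x at the endpoints):
  F(1) − F(−1) = 3/2 − (7/2) = -2.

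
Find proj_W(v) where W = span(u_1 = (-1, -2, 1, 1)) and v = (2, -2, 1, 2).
proj_W(v) = (-5/7, -10/7, 5/7, 5/7)

Set up U = [u_1 | ... | u_1] ∈ R^(4×1). The projector onto W = col(U) is P = U (U^T U)^(-1) U^T.
Compute U^T U =
  [7],
and U^T v = (5).
Solve U^T U · c = U^T v for the coefficients: c = (5/7). The projection is proj_W(v) = U c.
Check: (v - proj_W(v)) · u_1 = 0  (should be 0).
Result: proj_W(v) = (-5/7, -10/7, 5/7, 5/7).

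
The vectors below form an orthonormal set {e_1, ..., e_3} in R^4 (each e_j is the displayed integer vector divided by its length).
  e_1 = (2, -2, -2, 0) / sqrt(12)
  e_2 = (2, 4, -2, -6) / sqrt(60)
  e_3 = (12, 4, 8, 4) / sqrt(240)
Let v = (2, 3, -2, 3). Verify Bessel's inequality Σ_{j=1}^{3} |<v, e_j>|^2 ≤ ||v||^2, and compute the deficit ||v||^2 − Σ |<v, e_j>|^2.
Σ |<v, e_j>|^2 = 14/3; ||v||^2 = 26; deficit = 64/3

Write each e_j = u_j / sqrt(<u_j, u_j>) where u_j is the displayed integer vector. Then <v, e_j> = <v, u_j> / sqrt(<u_j, u_j>), so |<v, e_j>|^2 = <v, u_j>^2 / <u_j, u_j>.
Coefficients: <v, e_1> = 2/sqrt(12), <v, e_2> = 2/sqrt(60), <v, e_3> = 32/sqrt(240).
Square and sum: Σ |<v, e_j>|^2 = 14/3.
Compute ||v||^2 = v·v = 26.
Deficit = 26 − 14/3 = 64/3 ≥ 0, confirming Bessel's inequality. (The deficit equals ||v − Σ <v,e_j> e_j||^2, the squared distance from v to span{e_j}.)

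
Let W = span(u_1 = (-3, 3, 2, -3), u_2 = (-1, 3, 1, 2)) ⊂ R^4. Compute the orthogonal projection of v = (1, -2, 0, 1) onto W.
proj_W(v) = (479/401, -597/401, -339/401, 302/401)

Set up U = [u_1 | ... | u_2] ∈ R^(4×2). The projector onto W = col(U) is P = U (U^T U)^(-1) U^T.
Compute U^T U =
  [31, 8]
  [8, 15],
and U^T v = (-12, -5).
Solve U^T U · c = U^T v for the coefficients: c = (-140/401, -59/401). The projection is proj_W(v) = U c.
Check: (v - proj_W(v)) · u_1 = 0  (should be 0).
Check: (v - proj_W(v)) · u_2 = 0  (should be 0).
Result: proj_W(v) = (479/401, -597/401, -339/401, 302/401).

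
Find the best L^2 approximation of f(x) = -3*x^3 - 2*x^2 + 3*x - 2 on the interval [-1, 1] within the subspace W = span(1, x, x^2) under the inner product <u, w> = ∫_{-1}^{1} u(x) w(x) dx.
g(x) = -2*x^2 + 6*x/5 - 2

The best approximation g ∈ W is the orthogonal projection of f onto W. Writing g = a_0 + a_1 x + a_2 x^2, the coefficients solve the normal equations G · a = b where
  G_{ij} = <φ_i, φ_j> and b_i = <f, φ_i>, with φ_0 = 1, φ_1 = x, φ_2 = x^2.
G =
  [2, 0, 2/3]
  [0, 2/3, 0]
  [2/3, 0, 2/5],
b = (-16/3, 4/5, -32/15).
Solving gives a_0 = -2, a_1 = 6/5, a_2 = -2, so
  g(x) = -2*x^2 + 6*x/5 - 2.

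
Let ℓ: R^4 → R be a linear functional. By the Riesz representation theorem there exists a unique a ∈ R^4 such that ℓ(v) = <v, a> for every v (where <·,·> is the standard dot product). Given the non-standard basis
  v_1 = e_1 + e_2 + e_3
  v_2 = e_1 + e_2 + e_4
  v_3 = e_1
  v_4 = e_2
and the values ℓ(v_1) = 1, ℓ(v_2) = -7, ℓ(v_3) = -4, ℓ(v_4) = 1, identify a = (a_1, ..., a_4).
a = (-4, 1, 4, -4)

Write a = (a_1, ..., a_4) in the standard basis. For each basis vector v_i, ℓ(v_i) = <v_i, a> is a linear equation in the a_j's. Collect the n equations into a matrix system V a = ℓ, where row i of V is v_i (expressed in the standard basis). Since V is invertible (lower-triangular with 1s on the diagonal, up to permutation), solve by back-substitution:
  V =
[[1, 1, 1, 0],
 [1, 1, 0, 1],
 [1, 0, 0, 0],
 [0, 1, 0, 0]]
  V a = (1, -7, -4, 1)
Solving gives a = (-4, 1, 4, -4).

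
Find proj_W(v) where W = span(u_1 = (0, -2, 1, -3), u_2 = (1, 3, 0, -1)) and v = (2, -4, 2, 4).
proj_W(v) = (-202/145, -478/145, -64/145, 394/145)

Set up U = [u_1 | ... | u_2] ∈ R^(4×2). The projector onto W = col(U) is P = U (U^T U)^(-1) U^T.
Compute U^T U =
  [14, -3]
  [-3, 11],
and U^T v = (-2, -14).
Solve U^T U · c = U^T v for the coefficients: c = (-64/145, -202/145). The projection is proj_W(v) = U c.
Check: (v - proj_W(v)) · u_1 = 0  (should be 0).
Check: (v - proj_W(v)) · u_2 = 0  (should be 0).
Result: proj_W(v) = (-202/145, -478/145, -64/145, 394/145).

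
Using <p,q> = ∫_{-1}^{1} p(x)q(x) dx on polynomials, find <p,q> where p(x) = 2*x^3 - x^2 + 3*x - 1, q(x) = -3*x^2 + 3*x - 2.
<p,q> = 254/15

Expand the product: p(x)·q(x) = -6*x^5 + 9*x^4 - 16*x^3 + 14*x^2 - 9*x + 2.
∫_{-1}^{1} of each monomial x^k gives [2/(k+1) if k even, 0 if k odd]. Integrating term-by-term (or equivalently evaluating the antiderivative F(x) = -x^6 + 9*x^5/5 - 4*x^4 + 14*x^3/3 - 9*x^2/2 + 2*x at the endpoints):
  F(1) − F(−1) = -31/30 − (-539/30) = 254/15.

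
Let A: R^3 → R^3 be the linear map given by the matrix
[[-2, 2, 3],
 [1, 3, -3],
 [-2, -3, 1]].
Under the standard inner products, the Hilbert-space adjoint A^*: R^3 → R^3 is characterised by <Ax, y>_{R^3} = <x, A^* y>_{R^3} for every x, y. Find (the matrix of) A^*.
A^* = A^T =
[[-2, 1, -2],
 [2, 3, -3],
 [3, -3, 1]]

For real matrices with standard dot products, the defining identity <Ax, y> = <x, A^* y> gives (Ax)^T y = x^T (A^*) y, i.e. x^T A^T y = x^T (A^*) y. Since this holds for all x, y, we must have A^* = A^T. Therefore
A^* =
[[-2, 1, -2],
 [2, 3, -3],
 [3, -3, 1]].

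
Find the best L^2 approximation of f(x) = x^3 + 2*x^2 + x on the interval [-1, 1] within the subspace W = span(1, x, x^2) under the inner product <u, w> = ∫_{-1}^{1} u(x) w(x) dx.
g(x) = 2*x^2 + 8*x/5

The best approximation g ∈ W is the orthogonal projection of f onto W. Writing g = a_0 + a_1 x + a_2 x^2, the coefficients solve the normal equations G · a = b where
  G_{ij} = <φ_i, φ_j> and b_i = <f, φ_i>, with φ_0 = 1, φ_1 = x, φ_2 = x^2.
G =
  [2, 0, 2/3]
  [0, 2/3, 0]
  [2/3, 0, 2/5],
b = (4/3, 16/15, 4/5).
Solving gives a_0 = 0, a_1 = 8/5, a_2 = 2, so
  g(x) = 2*x^2 + 8*x/5.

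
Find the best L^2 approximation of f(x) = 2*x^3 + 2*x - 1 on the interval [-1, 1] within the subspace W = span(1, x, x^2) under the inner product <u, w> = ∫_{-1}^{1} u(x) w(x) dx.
g(x) = 16*x/5 - 1

The best approximation g ∈ W is the orthogonal projection of f onto W. Writing g = a_0 + a_1 x + a_2 x^2, the coefficients solve the normal equations G · a = b where
  G_{ij} = <φ_i, φ_j> and b_i = <f, φ_i>, with φ_0 = 1, φ_1 = x, φ_2 = x^2.
G =
  [2, 0, 2/3]
  [0, 2/3, 0]
  [2/3, 0, 2/5],
b = (-2, 32/15, -2/3).
Solving gives a_0 = -1, a_1 = 16/5, a_2 = 0, so
  g(x) = 16*x/5 - 1.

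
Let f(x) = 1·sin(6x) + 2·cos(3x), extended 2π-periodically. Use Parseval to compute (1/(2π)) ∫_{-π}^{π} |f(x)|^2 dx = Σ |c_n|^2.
Σ |c_n|^2 = 5/2

Expand |f|^2 and use orthogonality of {sin(nx), cos(mx)} on [-π, π]:
  ∫_{-π}^{π} sin(nx)^2 dx = π, ∫ cos(mx)^2 dx = π, and cross terms integrate to 0.
So ∫_{-π}^{π} f(x)^2 dx = 1^2 · π + 2^2 · π = (1 + 4)π.
Divide by 2π: (1 + 4)/2 = 5/2.
By Parseval, this equals Σ |c_n|^2.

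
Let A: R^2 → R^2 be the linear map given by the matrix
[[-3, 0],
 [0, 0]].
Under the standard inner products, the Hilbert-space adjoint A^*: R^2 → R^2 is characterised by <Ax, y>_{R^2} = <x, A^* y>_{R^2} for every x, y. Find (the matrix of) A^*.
A^* = A^T =
[[-3, 0],
 [0, 0]]

For real matrices with standard dot products, the defining identity <Ax, y> = <x, A^* y> gives (Ax)^T y = x^T (A^*) y, i.e. x^T A^T y = x^T (A^*) y. Since this holds for all x, y, we must have A^* = A^T. Therefore
A^* =
[[-3, 0],
 [0, 0]].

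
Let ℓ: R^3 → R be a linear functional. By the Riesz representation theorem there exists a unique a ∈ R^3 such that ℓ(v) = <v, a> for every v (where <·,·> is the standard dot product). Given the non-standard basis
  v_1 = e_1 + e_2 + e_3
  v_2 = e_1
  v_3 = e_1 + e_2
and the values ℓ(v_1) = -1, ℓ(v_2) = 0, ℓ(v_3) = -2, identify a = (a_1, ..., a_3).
a = (0, -2, 1)

Write a = (a_1, ..., a_3) in the standard basis. For each basis vector v_i, ℓ(v_i) = <v_i, a> is a linear equation in the a_j's. Collect the n equations into a matrix system V a = ℓ, where row i of V is v_i (expressed in the standard basis). Since V is invertible (lower-triangular with 1s on the diagonal, up to permutation), solve by back-substitution:
  V =
[[1, 1, 1],
 [1, 0, 0],
 [1, 1, 0]]
  V a = (-1, 0, -2)
Solving gives a = (0, -2, 1).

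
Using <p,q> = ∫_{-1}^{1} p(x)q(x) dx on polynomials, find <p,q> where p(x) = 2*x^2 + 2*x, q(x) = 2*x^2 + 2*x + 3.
<p,q> = 124/15

Expand the product: p(x)·q(x) = 4*x^4 + 8*x^3 + 10*x^2 + 6*x.
∫_{-1}^{1} of each monomial x^k gives [2/(k+1) if k even, 0 if k odd]. Integrating term-by-term (or equivalently evaluating the antiderivative F(x) = 4*x^5/5 + 2*x^4 + 10*x^3/3 + 3*x^2 at the endpoints):
  F(1) − F(−1) = 137/15 − (13/15) = 124/15.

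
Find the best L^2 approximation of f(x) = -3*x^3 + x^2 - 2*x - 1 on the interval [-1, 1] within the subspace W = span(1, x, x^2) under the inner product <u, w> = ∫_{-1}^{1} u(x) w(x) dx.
g(x) = x^2 - 19*x/5 - 1

The best approximation g ∈ W is the orthogonal projection of f onto W. Writing g = a_0 + a_1 x + a_2 x^2, the coefficients solve the normal equations G · a = b where
  G_{ij} = <φ_i, φ_j> and b_i = <f, φ_i>, with φ_0 = 1, φ_1 = x, φ_2 = x^2.
G =
  [2, 0, 2/3]
  [0, 2/3, 0]
  [2/3, 0, 2/5],
b = (-4/3, -38/15, -4/15).
Solving gives a_0 = -1, a_1 = -19/5, a_2 = 1, so
  g(x) = x^2 - 19*x/5 - 1.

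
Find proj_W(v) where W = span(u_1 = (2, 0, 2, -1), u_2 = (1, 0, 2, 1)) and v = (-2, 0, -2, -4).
proj_W(v) = (-18/29, 0, -88/29, -96/29)

Set up U = [u_1 | ... | u_2] ∈ R^(4×2). The projector onto W = col(U) is P = U (U^T U)^(-1) U^T.
Compute U^T U =
  [9, 5]
  [5, 6],
and U^T v = (-4, -10).
Solve U^T U · c = U^T v for the coefficients: c = (26/29, -70/29). The projection is proj_W(v) = U c.
Check: (v - proj_W(v)) · u_1 = 0  (should be 0).
Check: (v - proj_W(v)) · u_2 = 0  (should be 0).
Result: proj_W(v) = (-18/29, 0, -88/29, -96/29).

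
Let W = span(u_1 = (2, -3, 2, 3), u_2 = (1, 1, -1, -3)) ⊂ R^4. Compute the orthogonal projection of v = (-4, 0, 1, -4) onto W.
proj_W(v) = (-149/84, 181/84, -115/84, -7/4)

Set up U = [u_1 | ... | u_2] ∈ R^(4×2). The projector onto W = col(U) is P = U (U^T U)^(-1) U^T.
Compute U^T U =
  [26, -12]
  [-12, 12],
and U^T v = (-18, 7).
Solve U^T U · c = U^T v for the coefficients: c = (-11/14, -17/84). The projection is proj_W(v) = U c.
Check: (v - proj_W(v)) · u_1 = 0  (should be 0).
Check: (v - proj_W(v)) · u_2 = 0  (should be 0).
Result: proj_W(v) = (-149/84, 181/84, -115/84, -7/4).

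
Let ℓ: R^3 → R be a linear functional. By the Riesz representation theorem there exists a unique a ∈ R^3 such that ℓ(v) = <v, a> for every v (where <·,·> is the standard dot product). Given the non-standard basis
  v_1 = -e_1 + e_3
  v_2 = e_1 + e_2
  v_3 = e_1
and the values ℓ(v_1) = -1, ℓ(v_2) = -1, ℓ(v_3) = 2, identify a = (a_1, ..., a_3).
a = (2, -3, 1)

Write a = (a_1, ..., a_3) in the standard basis. For each basis vector v_i, ℓ(v_i) = <v_i, a> is a linear equation in the a_j's. Collect the n equations into a matrix system V a = ℓ, where row i of V is v_i (expressed in the standard basis). Since V is invertible (lower-triangular with 1s on the diagonal, up to permutation), solve by back-substitution:
  V =
[[-1, 0, 1],
 [1, 1, 0],
 [1, 0, 0]]
  V a = (-1, -1, 2)
Solving gives a = (2, -3, 1).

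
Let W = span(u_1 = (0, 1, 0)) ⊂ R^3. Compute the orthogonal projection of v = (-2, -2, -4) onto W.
proj_W(v) = (0, -2, 0)

Set up U = [u_1 | ... | u_1] ∈ R^(3×1). The projector onto W = col(U) is P = U (U^T U)^(-1) U^T.
Compute U^T U =
  [1],
and U^T v = (-2).
Solve U^T U · c = U^T v for the coefficients: c = (-2). The projection is proj_W(v) = U c.
Check: (v - proj_W(v)) · u_1 = 0  (should be 0).
Result: proj_W(v) = (0, -2, 0).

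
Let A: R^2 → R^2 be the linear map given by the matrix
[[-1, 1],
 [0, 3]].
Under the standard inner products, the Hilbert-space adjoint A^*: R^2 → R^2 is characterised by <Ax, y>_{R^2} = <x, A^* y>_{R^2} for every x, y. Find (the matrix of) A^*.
A^* = A^T =
[[-1, 0],
 [1, 3]]

For real matrices with standard dot products, the defining identity <Ax, y> = <x, A^* y> gives (Ax)^T y = x^T (A^*) y, i.e. x^T A^T y = x^T (A^*) y. Since this holds for all x, y, we must have A^* = A^T. Therefore
A^* =
[[-1, 0],
 [1, 3]].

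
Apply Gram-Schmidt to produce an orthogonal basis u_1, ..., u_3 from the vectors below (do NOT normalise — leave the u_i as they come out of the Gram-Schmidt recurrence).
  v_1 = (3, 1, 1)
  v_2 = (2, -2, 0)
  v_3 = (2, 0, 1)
Orthogonal basis:
  u_1 = (3, 1, 1)
  u_2 = (10/11, -26/11, -4/11)
  u_3 = (-1/9, -1/9, 4/9)

Apply the Gram-Schmidt recurrence
  u_1 = v_1
  u_i = v_i − Σ_{j<i} ((v_i · u_j) / (u_j · u_j)) · u_j.

Step by step this gives:
  u_1 = (3, 1, 1)
  u_2 = (10/11, -26/11, -4/11)
  u_3 = (-1/9, -1/9, 4/9)

Orthogonality check:
  u_2 · u_1 = 0 (should be 0)
  u_3 · u_1 = 0 (should be 0)
  u_3 · u_2 = 0 (should be 0)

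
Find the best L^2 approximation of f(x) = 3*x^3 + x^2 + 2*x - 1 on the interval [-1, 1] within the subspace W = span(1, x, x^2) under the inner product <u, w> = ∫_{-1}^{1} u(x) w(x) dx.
g(x) = x^2 + 19*x/5 - 1

The best approximation g ∈ W is the orthogonal projection of f onto W. Writing g = a_0 + a_1 x + a_2 x^2, the coefficients solve the normal equations G · a = b where
  G_{ij} = <φ_i, φ_j> and b_i = <f, φ_i>, with φ_0 = 1, φ_1 = x, φ_2 = x^2.
G =
  [2, 0, 2/3]
  [0, 2/3, 0]
  [2/3, 0, 2/5],
b = (-4/3, 38/15, -4/15).
Solving gives a_0 = -1, a_1 = 19/5, a_2 = 1, so
  g(x) = x^2 + 19*x/5 - 1.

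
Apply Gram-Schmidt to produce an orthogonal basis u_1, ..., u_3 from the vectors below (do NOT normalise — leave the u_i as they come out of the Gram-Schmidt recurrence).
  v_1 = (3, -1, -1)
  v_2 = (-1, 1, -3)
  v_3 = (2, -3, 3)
Orthogonal basis:
  u_1 = (3, -1, -1)
  u_2 = (-8/11, 10/11, -34/11)
  u_3 = (-8/15, -4/3, -4/15)

Apply the Gram-Schmidt recurrence
  u_1 = v_1
  u_i = v_i − Σ_{j<i} ((v_i · u_j) / (u_j · u_j)) · u_j.

Step by step this gives:
  u_1 = (3, -1, -1)
  u_2 = (-8/11, 10/11, -34/11)
  u_3 = (-8/15, -4/3, -4/15)

Orthogonality check:
  u_2 · u_1 = 0 (should be 0)
  u_3 · u_1 = 0 (should be 0)
  u_3 · u_2 = 0 (should be 0)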